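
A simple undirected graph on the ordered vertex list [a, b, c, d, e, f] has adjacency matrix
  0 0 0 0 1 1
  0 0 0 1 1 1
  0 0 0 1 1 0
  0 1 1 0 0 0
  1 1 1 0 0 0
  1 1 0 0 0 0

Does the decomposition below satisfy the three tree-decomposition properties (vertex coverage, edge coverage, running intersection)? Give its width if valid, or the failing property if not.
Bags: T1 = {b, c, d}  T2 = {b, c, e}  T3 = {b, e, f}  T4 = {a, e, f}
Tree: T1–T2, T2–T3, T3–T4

Every vertex of G appears in some bag (union = {a, b, c, d, e, f}); every edge is covered by a bag; and for each vertex v the set of bags containing v is connected in the bag tree. The decomposition is therefore valid. The largest bag has 3 vertices, so the width is 2.

Yes; width 2.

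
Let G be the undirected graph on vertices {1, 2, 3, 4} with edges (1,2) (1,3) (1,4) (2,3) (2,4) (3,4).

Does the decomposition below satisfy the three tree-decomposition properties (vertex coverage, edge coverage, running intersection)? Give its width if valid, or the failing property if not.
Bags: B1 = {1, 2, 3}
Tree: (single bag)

A tree decomposition must satisfy three properties: every vertex lies in some bag; for every edge, both endpoints lie together in some bag; and for every vertex, the bags containing it form a connected subtree. Here vertex 4 appears in no bag, so the decomposition is invalid.

No — vertex 4 appears in no bag.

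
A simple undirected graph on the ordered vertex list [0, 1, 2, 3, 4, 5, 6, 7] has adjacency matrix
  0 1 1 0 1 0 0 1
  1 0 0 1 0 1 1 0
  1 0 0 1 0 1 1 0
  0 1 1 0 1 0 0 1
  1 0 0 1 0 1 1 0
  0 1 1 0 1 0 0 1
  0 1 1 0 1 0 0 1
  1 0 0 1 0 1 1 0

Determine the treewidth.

A width-4 tree decomposition is:
Bags: B1 = {0, 1, 3, 5, 6}  B2 = {0, 3, 5, 6, 7}  B3 = {0, 2, 3, 5, 6}  B4 = {0, 3, 4, 5, 6}
Tree: B1–B2, B2–B3, B3–B4
The largest bag has 5 vertices, giving width 4; this decomposition certifies tw(G) ≤ 4. For the lower bound: the 5 vertex sets {1,6}, {0,7}, {2,5}, {3}, {4} are disjoint, each induces a connected subgraph, and every pair is joined by at least one edge of G. Contracting each set to a single vertex therefore yields K_{5} as a minor, and since treewidth is minor-monotone, tw(G) ≥ tw(K_{5}) = 4. The upper and lower bounds meet at 4, so that is the treewidth.

4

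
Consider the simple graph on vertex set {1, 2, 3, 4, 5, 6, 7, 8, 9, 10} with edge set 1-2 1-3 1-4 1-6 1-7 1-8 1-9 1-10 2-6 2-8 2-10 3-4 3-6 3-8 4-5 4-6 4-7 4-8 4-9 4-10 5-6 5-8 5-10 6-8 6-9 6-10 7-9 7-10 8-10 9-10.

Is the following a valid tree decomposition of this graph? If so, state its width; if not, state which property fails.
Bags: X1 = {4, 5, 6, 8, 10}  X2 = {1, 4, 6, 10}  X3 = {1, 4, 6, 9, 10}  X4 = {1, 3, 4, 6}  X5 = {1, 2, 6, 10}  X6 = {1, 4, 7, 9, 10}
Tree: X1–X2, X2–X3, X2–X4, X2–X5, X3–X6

No — edge (8,1) lies in no bag.

A tree decomposition must satisfy three properties: every vertex lies in some bag; for every edge, both endpoints lie together in some bag; and for every vertex, the bags containing it form a connected subtree. Here edge (8,1) lies in no bag, so the decomposition is invalid.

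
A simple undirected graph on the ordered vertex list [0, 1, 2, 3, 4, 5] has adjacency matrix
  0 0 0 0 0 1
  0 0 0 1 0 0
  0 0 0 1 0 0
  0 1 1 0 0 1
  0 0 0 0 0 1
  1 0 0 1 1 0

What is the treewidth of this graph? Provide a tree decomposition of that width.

Each bag holds 2 vertices, so the decomposition has width 1, which upper-bounds the treewidth. Any graph with an edge has treewidth ≥ 1, and G has the edge 0–5. Combining the bounds, tw(G) = 1.

Treewidth 1.
One optimal decomposition is:
Bags: B1 = {0, 5}  B2 = {3, 5}  B3 = {2, 3}  B4 = {1, 3}  B5 = {4, 5}
Tree: B1–B2, B2–B3, B2–B4, B1–B5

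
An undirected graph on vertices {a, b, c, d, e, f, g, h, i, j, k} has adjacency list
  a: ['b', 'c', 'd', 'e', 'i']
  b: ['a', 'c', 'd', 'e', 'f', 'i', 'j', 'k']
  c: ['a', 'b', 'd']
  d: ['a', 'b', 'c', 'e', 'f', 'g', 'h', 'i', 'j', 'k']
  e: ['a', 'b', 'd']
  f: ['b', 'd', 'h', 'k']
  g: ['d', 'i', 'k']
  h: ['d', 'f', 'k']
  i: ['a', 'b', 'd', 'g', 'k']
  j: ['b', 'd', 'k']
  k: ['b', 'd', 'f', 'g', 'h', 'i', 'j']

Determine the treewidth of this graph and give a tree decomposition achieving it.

Treewidth 3.
One optimal decomposition is:
Bags: B1 = {b, d, i, k}  B2 = {b, d, f, k}  B3 = {a, b, d, i}  B4 = {d, g, i, k}  B5 = {d, f, h, k}  B6 = {a, b, d, e}  B7 = {b, d, j, k}  B8 = {a, b, c, d}
Tree: B1–B2, B1–B3, B1–B4, B2–B5, B3–B6, B2–B7, B6–B8

The largest bag has 4 vertices, giving width 3; this decomposition certifies tw(G) ≤ 3. For the lower bound, the 4 vertices {d, g, i, k} are pairwise adjacent, and any tree decomposition puts a clique entirely inside one bag — forcing width ≥ 3. Combining the bounds, tw(G) = 3.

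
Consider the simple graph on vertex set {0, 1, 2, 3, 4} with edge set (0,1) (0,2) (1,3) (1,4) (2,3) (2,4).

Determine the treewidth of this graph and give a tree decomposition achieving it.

Treewidth 2.
Bags: B1 = {1, 2, 4}  B2 = {0, 1, 2}  B3 = {1, 2, 3}
Tree: B1–B2, B2–B3

The largest bag has 3 vertices, giving width 2; this decomposition certifies tw(G) ≤ 2. Since 1–4–2–0–1 is a cycle in G, G is not acyclic. Forests are exactly the graphs of treewidth ≤ 1, so tw(G) ≥ 2. Therefore the treewidth is 2.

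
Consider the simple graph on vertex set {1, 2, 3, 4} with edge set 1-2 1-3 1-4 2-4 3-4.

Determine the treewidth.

2

A width-2 tree decomposition is:
Bags: B1 = {1, 3, 4}  B2 = {1, 2, 4}
Tree: B1–B2
The largest bag has 3 vertices, giving width 2; this decomposition certifies tw(G) ≤ 2. For the lower bound, the 3 vertices {1, 2, 4} are pairwise adjacent, and any tree decomposition puts a clique entirely inside one bag — forcing width ≥ 2. Therefore the treewidth is 2.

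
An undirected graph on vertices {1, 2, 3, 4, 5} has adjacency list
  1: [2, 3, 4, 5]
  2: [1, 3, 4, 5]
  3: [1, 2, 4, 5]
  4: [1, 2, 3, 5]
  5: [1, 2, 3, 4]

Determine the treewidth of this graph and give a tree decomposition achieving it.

A single bag containing all 5 vertices is trivially a valid decomposition of width 4. For the lower bound, the 5 vertices {1, 2, 3, 4, 5} are pairwise adjacent, and any tree decomposition puts a clique entirely inside one bag — forcing width ≥ 4. The upper and lower bounds meet at 4, so that is the treewidth.

Treewidth 4.
One optimal decomposition is:
Bags: B1 = {1, 2, 3, 4, 5}
Tree: (single bag)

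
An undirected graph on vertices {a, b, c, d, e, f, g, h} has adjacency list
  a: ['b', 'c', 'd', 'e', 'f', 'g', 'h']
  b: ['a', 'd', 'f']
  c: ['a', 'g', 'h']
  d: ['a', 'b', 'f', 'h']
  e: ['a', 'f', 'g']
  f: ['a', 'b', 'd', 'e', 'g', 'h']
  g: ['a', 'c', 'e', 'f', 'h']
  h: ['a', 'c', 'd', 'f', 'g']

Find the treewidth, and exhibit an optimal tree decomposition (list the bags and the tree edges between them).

The largest bag has 4 vertices, giving width 3; this decomposition certifies tw(G) ≤ 3. Conversely, {a, c, g, h} is a clique of size 4, and the vertices of any clique must share a bag in every tree decomposition; so some bag has ≥ 4 vertices and tw(G) ≥ 3. Therefore the treewidth is 3.

Treewidth 3.
One such decomposition:
Bags: B1 = {a, f, g, h}  B2 = {a, d, f, h}  B3 = {a, e, f, g}  B4 = {a, b, d, f}  B5 = {a, c, g, h}
Tree: B1–B2, B1–B3, B2–B4, B1–B5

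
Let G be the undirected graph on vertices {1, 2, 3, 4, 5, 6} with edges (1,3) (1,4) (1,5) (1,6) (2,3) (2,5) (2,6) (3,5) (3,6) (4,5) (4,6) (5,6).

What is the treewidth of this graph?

A width-3 tree decomposition is:
Bags: B1 = {1, 4, 5, 6}  B2 = {1, 3, 5, 6}  B3 = {2, 3, 5, 6}
Tree: B1–B2, B2–B3
The largest bag has 4 vertices, giving width 3; this decomposition certifies tw(G) ≤ 3. For the lower bound, the 4 vertices {1, 3, 5, 6} are pairwise adjacent, and any tree decomposition puts a clique entirely inside one bag — forcing width ≥ 3. Combining the bounds, tw(G) = 3.

3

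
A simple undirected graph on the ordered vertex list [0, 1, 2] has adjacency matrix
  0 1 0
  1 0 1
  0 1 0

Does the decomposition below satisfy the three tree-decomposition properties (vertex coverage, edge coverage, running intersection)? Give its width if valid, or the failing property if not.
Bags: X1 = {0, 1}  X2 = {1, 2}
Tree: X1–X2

Yes; width 1.

Every vertex of G appears in some bag (union = {0, 1, 2}); every edge is covered by a bag; and for each vertex v the set of bags containing v is connected in the bag tree. The decomposition is therefore valid. The largest bag has 2 vertices, so the width is 1.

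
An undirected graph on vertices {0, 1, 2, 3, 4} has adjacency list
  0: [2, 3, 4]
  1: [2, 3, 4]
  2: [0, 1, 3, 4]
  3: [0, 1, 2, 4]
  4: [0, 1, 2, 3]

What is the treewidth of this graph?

A width-3 tree decomposition is:
Bags: B1 = {0, 2, 3, 4}  B2 = {1, 2, 3, 4}
Tree: B1–B2
Each bag holds 4 vertices, so the decomposition has width 3, which upper-bounds the treewidth. Conversely, {0, 2, 3, 4} is a clique of size 4, and the vertices of any clique must share a bag in every tree decomposition; so some bag has ≥ 4 vertices and tw(G) ≥ 3. The upper and lower bounds meet at 3, so that is the treewidth.

3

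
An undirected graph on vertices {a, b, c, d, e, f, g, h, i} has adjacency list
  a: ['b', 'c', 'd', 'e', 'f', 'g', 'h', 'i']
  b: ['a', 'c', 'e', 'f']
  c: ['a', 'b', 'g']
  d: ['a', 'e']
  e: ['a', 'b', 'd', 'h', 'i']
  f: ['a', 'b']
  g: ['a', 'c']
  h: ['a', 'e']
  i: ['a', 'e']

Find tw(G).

2

A width-2 tree decomposition is:
Bags: B1 = {a, b, e}  B2 = {a, b, f}  B3 = {a, b, c}  B4 = {a, d, e}  B5 = {a, e, h}  B6 = {a, c, g}  B7 = {a, e, i}
Tree: B1–B2, B2–B3, B1–B4, B4–B5, B3–B6, B4–B7
Every bag has size at most 3, so the width is 3 − 1 = 2 and tw(G) ≤ 2. On the other hand G contains the 3-clique {a, c, g}. A clique must lie in a single bag of any decomposition, so no decomposition can have width below 2. Hence tw(G) = 2 exactly.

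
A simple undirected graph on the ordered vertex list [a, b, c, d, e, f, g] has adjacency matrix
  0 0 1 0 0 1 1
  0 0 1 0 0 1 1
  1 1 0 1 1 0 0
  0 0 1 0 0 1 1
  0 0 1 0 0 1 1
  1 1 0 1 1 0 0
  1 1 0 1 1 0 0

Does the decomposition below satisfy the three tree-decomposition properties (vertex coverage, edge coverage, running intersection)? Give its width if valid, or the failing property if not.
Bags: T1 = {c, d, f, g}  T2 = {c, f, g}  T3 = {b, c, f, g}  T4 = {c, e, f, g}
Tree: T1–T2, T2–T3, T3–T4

No — vertex a appears in no bag.

A tree decomposition must satisfy three properties: every vertex lies in some bag; for every edge, both endpoints lie together in some bag; and for every vertex, the bags containing it form a connected subtree. Here vertex a appears in no bag, so the decomposition is invalid.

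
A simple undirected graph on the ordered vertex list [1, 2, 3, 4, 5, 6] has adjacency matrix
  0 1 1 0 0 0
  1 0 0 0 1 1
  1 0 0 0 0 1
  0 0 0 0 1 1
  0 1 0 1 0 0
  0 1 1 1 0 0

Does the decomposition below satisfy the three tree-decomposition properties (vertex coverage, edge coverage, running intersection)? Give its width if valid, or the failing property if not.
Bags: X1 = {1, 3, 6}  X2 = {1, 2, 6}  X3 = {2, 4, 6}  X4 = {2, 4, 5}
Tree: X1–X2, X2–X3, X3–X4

Yes; width 2.

Checking the three conditions: (i) the bags cover all of {1, 2, 3, 4, 5, 6}; (ii) for each edge, some bag contains both endpoints; (iii) the bags containing any fixed vertex form a subtree. All hold, so the decomposition is valid with width 3 − 1 = 2.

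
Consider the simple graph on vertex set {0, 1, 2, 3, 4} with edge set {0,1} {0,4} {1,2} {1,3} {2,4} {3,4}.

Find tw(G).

2

A width-2 tree decomposition is:
Bags: B1 = {1, 3, 4}  B2 = {1, 2, 4}  B3 = {0, 1, 4}
Tree: B1–B2, B2–B3
The largest bag has 3 vertices, giving width 2; this decomposition certifies tw(G) ≤ 2. The edges 1–3–4–2–1 form a cycle, so G is not a tree and its treewidth is at least 2. Therefore the treewidth is 2.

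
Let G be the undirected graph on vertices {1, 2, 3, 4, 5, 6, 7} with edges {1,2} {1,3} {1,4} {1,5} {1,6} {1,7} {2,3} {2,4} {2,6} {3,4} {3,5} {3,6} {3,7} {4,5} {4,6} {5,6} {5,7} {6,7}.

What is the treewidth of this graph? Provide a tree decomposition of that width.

Treewidth 4.
Bags: B1 = {1, 3, 4, 5, 6}  B2 = {1, 2, 3, 4, 6}  B3 = {1, 3, 5, 6, 7}
Tree: B1–B2, B1–B3

Each bag holds 5 vertices, so the decomposition has width 4, which upper-bounds the treewidth. On the other hand G contains the 5-clique {1, 2, 3, 4, 6}. A clique must lie in a single bag of any decomposition, so no decomposition can have width below 4. Combining the bounds, tw(G) = 4.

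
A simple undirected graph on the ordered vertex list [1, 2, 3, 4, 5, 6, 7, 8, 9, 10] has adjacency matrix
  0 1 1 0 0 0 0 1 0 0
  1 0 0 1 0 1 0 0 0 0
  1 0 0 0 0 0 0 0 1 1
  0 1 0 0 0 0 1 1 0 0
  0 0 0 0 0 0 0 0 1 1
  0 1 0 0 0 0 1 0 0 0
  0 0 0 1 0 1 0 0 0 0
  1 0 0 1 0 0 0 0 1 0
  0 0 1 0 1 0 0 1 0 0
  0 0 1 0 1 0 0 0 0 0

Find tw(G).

2

A width-2 tree decomposition is:
Bags: B1 = {2, 6, 7}  B2 = {2, 4, 7}  B3 = {1, 2, 4}  B4 = {1, 4, 8}  B5 = {1, 3, 8}  B6 = {3, 8, 9}  B7 = {3, 9, 10}  B8 = {5, 9, 10}
Tree: B1–B2, B2–B3, B3–B4, B4–B5, B5–B6, B6–B7, B7–B8
Every bag has size at most 3, so the width is 3 − 1 = 2 and tw(G) ≤ 2. For the lower bound, G contains the cycle 6–7–4–2–6, so G is not a forest; only forests have treewidth ≤ 1, hence tw(G) ≥ 2. The upper and lower bounds meet at 2, so that is the treewidth.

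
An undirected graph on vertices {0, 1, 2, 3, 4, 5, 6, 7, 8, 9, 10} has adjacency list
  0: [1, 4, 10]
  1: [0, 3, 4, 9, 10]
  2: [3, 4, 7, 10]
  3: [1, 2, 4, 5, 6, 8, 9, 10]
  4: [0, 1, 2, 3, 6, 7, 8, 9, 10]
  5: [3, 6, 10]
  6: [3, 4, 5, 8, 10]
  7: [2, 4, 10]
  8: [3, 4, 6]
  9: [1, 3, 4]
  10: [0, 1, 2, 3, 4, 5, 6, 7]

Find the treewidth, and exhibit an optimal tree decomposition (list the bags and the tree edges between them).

Every bag has size at most 4, so the width is 4 − 1 = 3 and tw(G) ≤ 3. Conversely, {0, 1, 4, 10} is a clique of size 4, and the vertices of any clique must share a bag in every tree decomposition; so some bag has ≥ 4 vertices and tw(G) ≥ 3. The upper and lower bounds meet at 3, so that is the treewidth.

Treewidth 3.
One optimal decomposition is:
Bags: B1 = {0, 1, 4, 10}  B2 = {1, 3, 4, 10}  B3 = {2, 3, 4, 10}  B4 = {2, 4, 7, 10}  B5 = {3, 4, 6, 10}  B6 = {3, 5, 6, 10}  B7 = {3, 4, 6, 8}  B8 = {1, 3, 4, 9}
Tree: B1–B2, B2–B3, B3–B4, B3–B5, B5–B6, B5–B7, B2–B8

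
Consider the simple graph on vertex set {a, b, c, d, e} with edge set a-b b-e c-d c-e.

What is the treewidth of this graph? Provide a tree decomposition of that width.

The largest bag has 2 vertices, giving width 1; this decomposition certifies tw(G) ≤ 1. Since G has at least one edge (e.g. b–e), it is not an edgeless graph, so tw(G) ≥ 1. Combining the bounds, tw(G) = 1.

Treewidth 1.
One optimal decomposition is:
Bags: B1 = {b, e}  B2 = {a, b}  B3 = {c, e}  B4 = {c, d}
Tree: B1–B2, B1–B3, B3–B4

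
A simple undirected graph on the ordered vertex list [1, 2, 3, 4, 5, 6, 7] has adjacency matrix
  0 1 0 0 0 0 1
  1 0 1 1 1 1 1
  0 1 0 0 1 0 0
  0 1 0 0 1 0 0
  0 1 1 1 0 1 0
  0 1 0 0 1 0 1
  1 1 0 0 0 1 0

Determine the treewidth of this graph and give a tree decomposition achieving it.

Each bag holds 3 vertices, so the decomposition has width 2, which upper-bounds the treewidth. Conversely, {1, 2, 7} is a clique of size 3, and the vertices of any clique must share a bag in every tree decomposition; so some bag has ≥ 3 vertices and tw(G) ≥ 2. Combining the bounds, tw(G) = 2.

Treewidth 2.
One optimal decomposition is:
Bags: B1 = {2, 4, 5}  B2 = {2, 3, 5}  B3 = {2, 5, 6}  B4 = {2, 6, 7}  B5 = {1, 2, 7}
Tree: B1–B2, B1–B3, B3–B4, B4–B5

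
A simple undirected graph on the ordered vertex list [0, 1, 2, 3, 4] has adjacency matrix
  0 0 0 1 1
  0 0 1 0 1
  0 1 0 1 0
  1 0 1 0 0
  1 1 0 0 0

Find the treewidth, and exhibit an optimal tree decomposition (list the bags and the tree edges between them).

Each bag holds 3 vertices, so the decomposition has width 2, which upper-bounds the treewidth. For the lower bound, G contains the cycle 2–3–0–4–1–2, so G is not a forest; only forests have treewidth ≤ 1, hence tw(G) ≥ 2. Therefore the treewidth is 2.

Treewidth 2.
One optimal decomposition is:
Bags: B1 = {0, 2, 3}  B2 = {0, 2, 4}  B3 = {1, 2, 4}
Tree: B1–B2, B2–B3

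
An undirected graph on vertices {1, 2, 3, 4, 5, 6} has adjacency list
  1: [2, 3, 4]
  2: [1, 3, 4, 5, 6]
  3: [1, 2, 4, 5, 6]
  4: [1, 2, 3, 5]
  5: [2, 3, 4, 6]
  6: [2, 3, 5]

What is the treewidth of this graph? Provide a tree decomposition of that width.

Treewidth 3.
One such decomposition:
Bags: B1 = {1, 2, 3, 4}  B2 = {2, 3, 4, 5}  B3 = {2, 3, 5, 6}
Tree: B1–B2, B2–B3

Every bag has size at most 4, so the width is 4 − 1 = 3 and tw(G) ≤ 3. On the other hand G contains the 4-clique {1, 2, 3, 4}. A clique must lie in a single bag of any decomposition, so no decomposition can have width below 3. The upper and lower bounds meet at 3, so that is the treewidth.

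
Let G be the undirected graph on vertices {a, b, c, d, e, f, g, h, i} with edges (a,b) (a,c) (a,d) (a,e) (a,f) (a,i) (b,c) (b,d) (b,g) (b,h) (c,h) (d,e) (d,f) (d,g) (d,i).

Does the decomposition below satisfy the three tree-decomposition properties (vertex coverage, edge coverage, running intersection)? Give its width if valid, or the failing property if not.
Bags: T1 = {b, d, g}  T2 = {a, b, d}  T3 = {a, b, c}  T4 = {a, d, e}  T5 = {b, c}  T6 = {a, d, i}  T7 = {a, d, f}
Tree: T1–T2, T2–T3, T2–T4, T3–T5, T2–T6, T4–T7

A tree decomposition must satisfy three properties: every vertex lies in some bag; for every edge, both endpoints lie together in some bag; and for every vertex, the bags containing it form a connected subtree. Here vertex h appears in no bag, so the decomposition is invalid.

No — vertex h appears in no bag.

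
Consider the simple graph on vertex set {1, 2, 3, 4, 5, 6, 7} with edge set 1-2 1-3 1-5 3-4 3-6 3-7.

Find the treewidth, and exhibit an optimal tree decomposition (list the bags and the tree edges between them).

Treewidth 1.
One such decomposition:
Bags: B1 = {1, 3}  B2 = {3, 6}  B3 = {1, 5}  B4 = {1, 2}  B5 = {3, 4}  B6 = {3, 7}
Tree: B1–B2, B1–B3, B3–B4, B2–B5, B5–B6

The largest bag has 2 vertices, giving width 1; this decomposition certifies tw(G) ≤ 1. Any graph with an edge has treewidth ≥ 1, and G has the edge 1–3. The upper and lower bounds meet at 1, so that is the treewidth.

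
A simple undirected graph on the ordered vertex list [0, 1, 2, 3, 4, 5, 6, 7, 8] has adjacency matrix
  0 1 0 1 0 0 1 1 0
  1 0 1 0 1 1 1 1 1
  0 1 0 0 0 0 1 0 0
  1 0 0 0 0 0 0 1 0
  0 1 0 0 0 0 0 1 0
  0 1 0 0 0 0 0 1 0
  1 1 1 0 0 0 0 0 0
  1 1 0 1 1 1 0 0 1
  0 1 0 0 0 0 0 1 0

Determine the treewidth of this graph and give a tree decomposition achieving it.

Treewidth 2.
One optimal decomposition is:
Bags: B1 = {1, 7, 8}  B2 = {0, 1, 7}  B3 = {0, 1, 6}  B4 = {1, 4, 7}  B5 = {1, 2, 6}  B6 = {0, 3, 7}  B7 = {1, 5, 7}
Tree: B1–B2, B2–B3, B1–B4, B3–B5, B2–B6, B1–B7

Every bag has size at most 3, so the width is 3 − 1 = 2 and tw(G) ≤ 2. On the other hand G contains the 3-clique {1, 2, 6}. A clique must lie in a single bag of any decomposition, so no decomposition can have width below 2. Hence tw(G) = 2 exactly.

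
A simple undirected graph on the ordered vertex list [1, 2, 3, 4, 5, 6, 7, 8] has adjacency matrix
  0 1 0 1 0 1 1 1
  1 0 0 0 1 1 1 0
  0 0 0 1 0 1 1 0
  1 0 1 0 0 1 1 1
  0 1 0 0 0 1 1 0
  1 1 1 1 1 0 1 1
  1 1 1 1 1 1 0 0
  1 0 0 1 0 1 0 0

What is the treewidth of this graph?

3

A width-3 tree decomposition is:
Bags: B1 = {2, 5, 6, 7}  B2 = {1, 2, 6, 7}  B3 = {1, 4, 6, 7}  B4 = {1, 4, 6, 8}  B5 = {3, 4, 6, 7}
Tree: B1–B2, B2–B3, B3–B4, B3–B5
Each bag holds 4 vertices, so the decomposition has width 3, which upper-bounds the treewidth. Conversely, {1, 4, 6, 8} is a clique of size 4, and the vertices of any clique must share a bag in every tree decomposition; so some bag has ≥ 4 vertices and tw(G) ≥ 3. Combining the bounds, tw(G) = 3.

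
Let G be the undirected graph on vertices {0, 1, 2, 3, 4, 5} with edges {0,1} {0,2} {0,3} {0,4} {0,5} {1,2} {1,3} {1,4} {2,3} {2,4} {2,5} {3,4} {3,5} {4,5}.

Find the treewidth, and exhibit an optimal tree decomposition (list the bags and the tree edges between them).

Treewidth 4.
One optimal decomposition is:
Bags: B1 = {0, 1, 2, 3, 4}  B2 = {0, 2, 3, 4, 5}
Tree: B1–B2

Each bag holds 5 vertices, so the decomposition has width 4, which upper-bounds the treewidth. On the other hand G contains the 5-clique {0, 1, 2, 3, 4}. A clique must lie in a single bag of any decomposition, so no decomposition can have width below 4. The upper and lower bounds meet at 4, so that is the treewidth.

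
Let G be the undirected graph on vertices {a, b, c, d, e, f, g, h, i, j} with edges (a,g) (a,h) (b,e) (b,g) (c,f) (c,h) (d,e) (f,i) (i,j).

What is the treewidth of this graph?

1

A width-1 tree decomposition is:
Bags: B1 = {i, j}  B2 = {f, i}  B3 = {c, f}  B4 = {c, h}  B5 = {a, h}  B6 = {a, g}  B7 = {b, g}  B8 = {b, e}  B9 = {d, e}
Tree: B1–B2, B2–B3, B3–B4, B4–B5, B5–B6, B6–B7, B7–B8, B8–B9
Each bag holds 2 vertices, so the decomposition has width 1, which upper-bounds the treewidth. Any graph with an edge has treewidth ≥ 1, and G has the edge j–i. The upper and lower bounds meet at 1, so that is the treewidth.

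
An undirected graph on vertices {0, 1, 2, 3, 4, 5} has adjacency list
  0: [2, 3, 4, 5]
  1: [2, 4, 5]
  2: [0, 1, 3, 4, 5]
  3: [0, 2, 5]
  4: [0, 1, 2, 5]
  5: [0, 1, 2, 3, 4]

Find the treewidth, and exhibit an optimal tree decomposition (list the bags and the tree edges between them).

Treewidth 3.
Bags: B1 = {0, 2, 3, 5}  B2 = {0, 2, 4, 5}  B3 = {1, 2, 4, 5}
Tree: B1–B2, B2–B3

Every bag has size at most 4, so the width is 4 − 1 = 3 and tw(G) ≤ 3. For the lower bound, the 4 vertices {0, 2, 3, 5} are pairwise adjacent, and any tree decomposition puts a clique entirely inside one bag — forcing width ≥ 3. Combining the bounds, tw(G) = 3.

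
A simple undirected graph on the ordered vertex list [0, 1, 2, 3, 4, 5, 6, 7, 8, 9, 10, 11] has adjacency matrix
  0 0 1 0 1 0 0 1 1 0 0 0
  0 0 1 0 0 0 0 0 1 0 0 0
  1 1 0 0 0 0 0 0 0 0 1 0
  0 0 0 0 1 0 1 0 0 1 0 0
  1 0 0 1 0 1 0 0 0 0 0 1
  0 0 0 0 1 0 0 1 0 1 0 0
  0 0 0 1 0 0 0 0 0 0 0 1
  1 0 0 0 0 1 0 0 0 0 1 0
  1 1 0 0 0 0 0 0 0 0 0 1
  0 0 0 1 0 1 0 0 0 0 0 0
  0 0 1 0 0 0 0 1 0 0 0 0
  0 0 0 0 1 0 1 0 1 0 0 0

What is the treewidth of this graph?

A width-3 tree decomposition is:
Bags: B1 = {1, 2, 7, 10}  B2 = {0, 1, 2, 7}  B3 = {0, 1, 7, 8}  B4 = {0, 5, 7, 8}  B5 = {0, 4, 5, 8}  B6 = {4, 5, 8, 11}  B7 = {4, 5, 9, 11}  B8 = {3, 4, 9, 11}  B9 = {3, 6, 9, 11}
Tree: B1–B2, B2–B3, B3–B4, B4–B5, B5–B6, B6–B7, B7–B8, B8–B9
Each bag holds 4 vertices, so the decomposition has width 3, which upper-bounds the treewidth. For the lower bound: the 4 vertex sets {1,2,10}, {7}, {0}, {4,5,8,11} are disjoint, each induces a connected subgraph, and every pair is joined by at least one edge of G. Contracting each set to a single vertex therefore yields K_{4} as a minor, and since treewidth is minor-monotone, tw(G) ≥ tw(K_{4}) = 3. Combining the bounds, tw(G) = 3.

3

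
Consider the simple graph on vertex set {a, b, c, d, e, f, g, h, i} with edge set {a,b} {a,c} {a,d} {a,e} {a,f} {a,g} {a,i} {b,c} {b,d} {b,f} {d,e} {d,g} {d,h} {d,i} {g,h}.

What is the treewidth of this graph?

A width-2 tree decomposition is:
Bags: B1 = {a, b, d}  B2 = {a, d, i}  B3 = {a, d, g}  B4 = {a, b, f}  B5 = {a, b, c}  B6 = {a, d, e}  B7 = {d, g, h}
Tree: B1–B2, B1–B3, B1–B4, B1–B5, B1–B6, B3–B7
Each bag holds 3 vertices, so the decomposition has width 2, which upper-bounds the treewidth. Conversely, {d, g, h} is a clique of size 3, and the vertices of any clique must share a bag in every tree decomposition; so some bag has ≥ 3 vertices and tw(G) ≥ 2. Therefore the treewidth is 2.

2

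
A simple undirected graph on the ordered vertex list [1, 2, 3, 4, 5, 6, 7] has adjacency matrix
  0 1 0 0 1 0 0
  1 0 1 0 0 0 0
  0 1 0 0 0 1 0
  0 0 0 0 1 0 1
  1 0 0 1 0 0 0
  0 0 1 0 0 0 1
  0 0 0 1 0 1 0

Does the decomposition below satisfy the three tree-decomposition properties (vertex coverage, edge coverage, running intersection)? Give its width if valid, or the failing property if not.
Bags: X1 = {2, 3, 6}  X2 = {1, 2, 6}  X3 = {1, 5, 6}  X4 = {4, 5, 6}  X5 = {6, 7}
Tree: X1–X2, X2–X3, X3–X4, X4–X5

No — edge (4,7) lies in no bag.

A tree decomposition must satisfy three properties: every vertex lies in some bag; for every edge, both endpoints lie together in some bag; and for every vertex, the bags containing it form a connected subtree. Here edge (4,7) lies in no bag, so the decomposition is invalid.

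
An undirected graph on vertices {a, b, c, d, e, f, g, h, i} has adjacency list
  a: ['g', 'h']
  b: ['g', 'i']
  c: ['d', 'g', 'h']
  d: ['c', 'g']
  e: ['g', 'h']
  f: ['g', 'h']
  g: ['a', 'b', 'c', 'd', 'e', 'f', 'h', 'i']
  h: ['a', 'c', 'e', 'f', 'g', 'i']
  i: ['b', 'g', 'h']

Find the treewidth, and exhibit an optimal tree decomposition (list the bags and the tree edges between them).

Treewidth 2.
One optimal decomposition is:
Bags: B1 = {c, g, h}  B2 = {a, g, h}  B3 = {c, d, g}  B4 = {g, h, i}  B5 = {e, g, h}  B6 = {b, g, i}  B7 = {f, g, h}
Tree: B1–B2, B1–B3, B2–B4, B2–B5, B4–B6, B2–B7

Each bag holds 3 vertices, so the decomposition has width 2, which upper-bounds the treewidth. For the lower bound, the 3 vertices {c, d, g} are pairwise adjacent, and any tree decomposition puts a clique entirely inside one bag — forcing width ≥ 2. Combining the bounds, tw(G) = 2.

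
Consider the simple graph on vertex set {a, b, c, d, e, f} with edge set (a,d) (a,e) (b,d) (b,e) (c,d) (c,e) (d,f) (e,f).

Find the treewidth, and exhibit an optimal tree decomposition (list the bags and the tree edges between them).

Treewidth 2.
Bags: B1 = {a, d, e}  B2 = {c, d, e}  B3 = {b, d, e}  B4 = {d, e, f}
Tree: B1–B2, B2–B3, B3–B4

Every bag has size at most 3, so the width is 3 − 1 = 2 and tw(G) ≤ 2. Since d–a–e–c–d is a cycle in G, G is not acyclic. Forests are exactly the graphs of treewidth ≤ 1, so tw(G) ≥ 2. Hence tw(G) = 2 exactly.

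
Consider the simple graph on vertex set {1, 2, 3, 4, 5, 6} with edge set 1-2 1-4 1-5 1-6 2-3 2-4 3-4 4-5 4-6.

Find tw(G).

2

A width-2 tree decomposition is:
Bags: B1 = {1, 2, 4}  B2 = {2, 3, 4}  B3 = {1, 4, 5}  B4 = {1, 4, 6}
Tree: B1–B2, B1–B3, B1–B4
The largest bag has 3 vertices, giving width 2; this decomposition certifies tw(G) ≤ 2. Conversely, {1, 2, 4} is a clique of size 3, and the vertices of any clique must share a bag in every tree decomposition; so some bag has ≥ 3 vertices and tw(G) ≥ 2. Therefore the treewidth is 2.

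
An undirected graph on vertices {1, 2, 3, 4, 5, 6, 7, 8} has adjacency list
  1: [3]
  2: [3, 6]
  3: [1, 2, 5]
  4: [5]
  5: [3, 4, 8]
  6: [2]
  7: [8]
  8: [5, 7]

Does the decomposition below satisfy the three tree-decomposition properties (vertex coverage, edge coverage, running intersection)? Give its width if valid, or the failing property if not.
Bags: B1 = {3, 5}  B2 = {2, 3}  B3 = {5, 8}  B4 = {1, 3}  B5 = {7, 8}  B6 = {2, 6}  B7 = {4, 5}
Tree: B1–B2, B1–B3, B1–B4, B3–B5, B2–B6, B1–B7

Vertex coverage: the bags together contain {1, 2, 3, 4, 5, 6, 7, 8}, the full vertex set. Edge coverage: each edge of G has both endpoints in at least one bag. Running intersection: for every vertex, the bags containing it form a connected subtree. All three properties hold, so this is a valid tree decomposition of width max|bag| − 1 = 1, and hence tw(G) ≤ 1.

Yes; width 1.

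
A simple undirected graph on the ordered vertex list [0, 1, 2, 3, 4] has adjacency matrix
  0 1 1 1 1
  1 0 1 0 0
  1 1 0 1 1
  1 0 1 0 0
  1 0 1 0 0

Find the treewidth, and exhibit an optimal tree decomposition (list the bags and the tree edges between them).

Each bag holds 3 vertices, so the decomposition has width 2, which upper-bounds the treewidth. On the other hand G contains the 3-clique {0, 1, 2}. A clique must lie in a single bag of any decomposition, so no decomposition can have width below 2. Therefore the treewidth is 2.

Treewidth 2.
One such decomposition:
Bags: B1 = {0, 2, 4}  B2 = {0, 2, 3}  B3 = {0, 1, 2}
Tree: B1–B2, B1–B3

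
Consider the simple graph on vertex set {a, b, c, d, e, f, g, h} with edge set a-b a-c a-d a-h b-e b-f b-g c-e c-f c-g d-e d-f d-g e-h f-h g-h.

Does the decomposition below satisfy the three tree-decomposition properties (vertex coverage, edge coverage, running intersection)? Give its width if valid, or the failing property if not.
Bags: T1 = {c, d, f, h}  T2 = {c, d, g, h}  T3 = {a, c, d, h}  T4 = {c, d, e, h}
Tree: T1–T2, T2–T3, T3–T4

A tree decomposition must satisfy three properties: every vertex lies in some bag; for every edge, both endpoints lie together in some bag; and for every vertex, the bags containing it form a connected subtree. Here vertex b appears in no bag, so the decomposition is invalid.

No — vertex b appears in no bag.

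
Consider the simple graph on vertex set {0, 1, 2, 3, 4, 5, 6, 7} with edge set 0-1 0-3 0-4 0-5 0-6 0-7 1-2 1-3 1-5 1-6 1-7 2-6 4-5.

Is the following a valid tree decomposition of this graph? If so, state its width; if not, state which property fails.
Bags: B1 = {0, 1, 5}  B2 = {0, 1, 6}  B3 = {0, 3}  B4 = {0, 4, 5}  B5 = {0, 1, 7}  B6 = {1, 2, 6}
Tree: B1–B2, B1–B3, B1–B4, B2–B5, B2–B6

A tree decomposition must satisfy three properties: every vertex lies in some bag; for every edge, both endpoints lie together in some bag; and for every vertex, the bags containing it form a connected subtree. Here edge (1,3) lies in no bag, so the decomposition is invalid.

No — edge (1,3) lies in no bag.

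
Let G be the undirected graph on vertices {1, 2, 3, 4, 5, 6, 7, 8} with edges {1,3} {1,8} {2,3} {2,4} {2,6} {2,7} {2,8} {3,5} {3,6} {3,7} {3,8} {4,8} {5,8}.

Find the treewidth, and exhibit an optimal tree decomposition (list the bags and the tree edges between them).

The largest bag has 3 vertices, giving width 2; this decomposition certifies tw(G) ≤ 2. Conversely, {1, 3, 8} is a clique of size 3, and the vertices of any clique must share a bag in every tree decomposition; so some bag has ≥ 3 vertices and tw(G) ≥ 2. Combining the bounds, tw(G) = 2.

Treewidth 2.
One such decomposition:
Bags: B1 = {1, 3, 8}  B2 = {2, 3, 8}  B3 = {2, 4, 8}  B4 = {3, 5, 8}  B5 = {2, 3, 7}  B6 = {2, 3, 6}
Tree: B1–B2, B2–B3, B2–B4, B2–B5, B2–B6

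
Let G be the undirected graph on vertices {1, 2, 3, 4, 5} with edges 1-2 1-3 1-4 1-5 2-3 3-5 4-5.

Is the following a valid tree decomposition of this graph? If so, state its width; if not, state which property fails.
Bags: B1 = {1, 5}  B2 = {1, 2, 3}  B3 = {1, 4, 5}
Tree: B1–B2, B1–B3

A tree decomposition must satisfy three properties: every vertex lies in some bag; for every edge, both endpoints lie together in some bag; and for every vertex, the bags containing it form a connected subtree. Here edge (3,5) lies in no bag, so the decomposition is invalid.

No — edge (3,5) lies in no bag.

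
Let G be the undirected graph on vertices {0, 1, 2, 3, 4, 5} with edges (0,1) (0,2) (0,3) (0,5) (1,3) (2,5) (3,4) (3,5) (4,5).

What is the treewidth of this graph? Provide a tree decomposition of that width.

Every bag has size at most 3, so the width is 3 − 1 = 2 and tw(G) ≤ 2. For the lower bound, the 3 vertices {0, 2, 5} are pairwise adjacent, and any tree decomposition puts a clique entirely inside one bag — forcing width ≥ 2. Therefore the treewidth is 2.

Treewidth 2.
One such decomposition:
Bags: B1 = {3, 4, 5}  B2 = {0, 3, 5}  B3 = {0, 1, 3}  B4 = {0, 2, 5}
Tree: B1–B2, B2–B3, B2–B4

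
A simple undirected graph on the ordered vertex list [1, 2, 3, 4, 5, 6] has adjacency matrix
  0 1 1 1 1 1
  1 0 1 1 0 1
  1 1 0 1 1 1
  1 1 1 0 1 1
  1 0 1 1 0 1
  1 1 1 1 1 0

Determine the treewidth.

4

A width-4 tree decomposition is:
Bags: B1 = {1, 3, 4, 5, 6}  B2 = {1, 2, 3, 4, 6}
Tree: B1–B2
The largest bag has 5 vertices, giving width 4; this decomposition certifies tw(G) ≤ 4. For the lower bound, the 5 vertices {1, 2, 3, 4, 6} are pairwise adjacent, and any tree decomposition puts a clique entirely inside one bag — forcing width ≥ 4. Hence tw(G) = 4 exactly.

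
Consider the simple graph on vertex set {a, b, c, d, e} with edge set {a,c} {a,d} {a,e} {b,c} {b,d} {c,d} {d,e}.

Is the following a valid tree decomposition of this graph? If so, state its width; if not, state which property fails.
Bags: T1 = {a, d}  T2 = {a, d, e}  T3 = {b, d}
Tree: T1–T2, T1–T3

No — vertex c appears in no bag.

A tree decomposition must satisfy three properties: every vertex lies in some bag; for every edge, both endpoints lie together in some bag; and for every vertex, the bags containing it form a connected subtree. Here vertex c appears in no bag, so the decomposition is invalid.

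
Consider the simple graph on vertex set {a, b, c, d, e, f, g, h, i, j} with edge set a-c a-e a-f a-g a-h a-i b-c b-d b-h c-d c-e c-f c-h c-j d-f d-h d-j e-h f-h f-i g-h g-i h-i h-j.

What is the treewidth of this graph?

3

A width-3 tree decomposition is:
Bags: B1 = {c, d, f, h}  B2 = {a, c, f, h}  B3 = {b, c, d, h}  B4 = {a, f, h, i}  B5 = {a, c, e, h}  B6 = {a, g, h, i}  B7 = {c, d, h, j}
Tree: B1–B2, B1–B3, B2–B4, B2–B5, B4–B6, B1–B7
The largest bag has 4 vertices, giving width 3; this decomposition certifies tw(G) ≤ 3. On the other hand G contains the 4-clique {a, g, h, i}. A clique must lie in a single bag of any decomposition, so no decomposition can have width below 3. Combining the bounds, tw(G) = 3.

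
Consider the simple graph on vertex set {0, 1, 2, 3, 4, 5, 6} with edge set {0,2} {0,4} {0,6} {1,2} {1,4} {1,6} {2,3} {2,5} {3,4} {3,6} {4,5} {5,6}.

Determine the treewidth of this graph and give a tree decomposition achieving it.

Treewidth 3.
Bags: B1 = {2, 3, 4, 6}  B2 = {2, 4, 5, 6}  B3 = {0, 2, 4, 6}  B4 = {1, 2, 4, 6}
Tree: B1–B2, B2–B3, B3–B4

The largest bag has 4 vertices, giving width 3; this decomposition certifies tw(G) ≤ 3. For the lower bound: the 4 vertex sets {3,6}, {4,5}, {2}, {0} are disjoint, each induces a connected subgraph, and every pair is joined by at least one edge of G. Contracting each set to a single vertex therefore yields K_{4} as a minor, and since treewidth is minor-monotone, tw(G) ≥ tw(K_{4}) = 3. Therefore the treewidth is 3.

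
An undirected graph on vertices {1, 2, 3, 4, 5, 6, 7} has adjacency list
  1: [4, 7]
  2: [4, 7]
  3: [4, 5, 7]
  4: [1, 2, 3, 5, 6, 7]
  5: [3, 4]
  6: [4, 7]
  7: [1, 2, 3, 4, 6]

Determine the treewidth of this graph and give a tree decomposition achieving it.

Treewidth 2.
One optimal decomposition is:
Bags: B1 = {3, 4, 7}  B2 = {1, 4, 7}  B3 = {3, 4, 5}  B4 = {2, 4, 7}  B5 = {4, 6, 7}
Tree: B1–B2, B1–B3, B2–B4, B4–B5

Every bag has size at most 3, so the width is 3 − 1 = 2 and tw(G) ≤ 2. On the other hand G contains the 3-clique {3, 4, 5}. A clique must lie in a single bag of any decomposition, so no decomposition can have width below 2. The upper and lower bounds meet at 2, so that is the treewidth.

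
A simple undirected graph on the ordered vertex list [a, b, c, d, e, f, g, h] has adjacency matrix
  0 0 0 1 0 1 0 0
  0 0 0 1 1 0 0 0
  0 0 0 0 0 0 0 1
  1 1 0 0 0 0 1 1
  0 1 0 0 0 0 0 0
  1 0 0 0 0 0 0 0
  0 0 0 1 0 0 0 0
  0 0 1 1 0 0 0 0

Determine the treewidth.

A width-1 tree decomposition is:
Bags: B1 = {d, h}  B2 = {b, d}  B3 = {c, h}  B4 = {a, d}  B5 = {b, e}  B6 = {d, g}  B7 = {a, f}
Tree: B1–B2, B1–B3, B2–B4, B2–B5, B4–B6, B4–B7
Each bag holds 2 vertices, so the decomposition has width 1, which upper-bounds the treewidth. Any graph with an edge has treewidth ≥ 1, and G has the edge h–d. Combining the bounds, tw(G) = 1.

1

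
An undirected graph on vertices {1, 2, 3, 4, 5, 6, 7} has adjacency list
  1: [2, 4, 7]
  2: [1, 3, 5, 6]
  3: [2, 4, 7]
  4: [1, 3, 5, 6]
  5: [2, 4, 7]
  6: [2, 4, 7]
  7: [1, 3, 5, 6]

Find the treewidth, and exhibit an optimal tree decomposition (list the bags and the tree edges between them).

Treewidth 3.
One optimal decomposition is:
Bags: B1 = {1, 2, 4, 7}  B2 = {2, 4, 6, 7}  B3 = {2, 4, 5, 7}  B4 = {2, 3, 4, 7}
Tree: B1–B2, B2–B3, B3–B4

Every bag has size at most 4, so the width is 4 − 1 = 3 and tw(G) ≤ 3. For the lower bound: the 4 vertex sets {1,2}, {6,7}, {4}, {5} are disjoint, each induces a connected subgraph, and every pair is joined by at least one edge of G. Contracting each set to a single vertex therefore yields K_{4} as a minor, and since treewidth is minor-monotone, tw(G) ≥ tw(K_{4}) = 3. Therefore the treewidth is 3.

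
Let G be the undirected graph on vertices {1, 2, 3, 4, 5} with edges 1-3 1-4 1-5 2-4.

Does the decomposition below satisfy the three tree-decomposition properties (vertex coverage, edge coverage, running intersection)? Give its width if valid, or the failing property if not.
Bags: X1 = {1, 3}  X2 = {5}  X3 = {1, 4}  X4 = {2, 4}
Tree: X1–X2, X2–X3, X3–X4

No — edge (1,5) lies in no bag.

A tree decomposition must satisfy three properties: every vertex lies in some bag; for every edge, both endpoints lie together in some bag; and for every vertex, the bags containing it form a connected subtree. Here edge (1,5) lies in no bag, so the decomposition is invalid.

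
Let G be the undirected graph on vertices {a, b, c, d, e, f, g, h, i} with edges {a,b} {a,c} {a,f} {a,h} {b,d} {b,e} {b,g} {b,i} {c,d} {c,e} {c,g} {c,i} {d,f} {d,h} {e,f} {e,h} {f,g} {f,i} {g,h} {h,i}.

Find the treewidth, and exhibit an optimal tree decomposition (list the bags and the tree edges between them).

Each bag holds 5 vertices, so the decomposition has width 4, which upper-bounds the treewidth. For the lower bound: the 5 vertex sets {d,f}, {h,i}, {b,e}, {c}, {a} are disjoint, each induces a connected subgraph, and every pair is joined by at least one edge of G. Contracting each set to a single vertex therefore yields K_{5} as a minor, and since treewidth is minor-monotone, tw(G) ≥ tw(K_{5}) = 4. The upper and lower bounds meet at 4, so that is the treewidth.

Treewidth 4.
One optimal decomposition is:
Bags: B1 = {b, c, d, f, h}  B2 = {b, c, f, h, i}  B3 = {b, c, e, f, h}  B4 = {a, b, c, f, h}  B5 = {b, c, f, g, h}
Tree: B1–B2, B2–B3, B3–B4, B4–B5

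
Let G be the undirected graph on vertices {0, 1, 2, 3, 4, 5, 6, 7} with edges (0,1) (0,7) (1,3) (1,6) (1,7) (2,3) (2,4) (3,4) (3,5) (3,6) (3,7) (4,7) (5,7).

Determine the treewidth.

A width-2 tree decomposition is:
Bags: B1 = {3, 4, 7}  B2 = {1, 3, 7}  B3 = {0, 1, 7}  B4 = {2, 3, 4}  B5 = {1, 3, 6}  B6 = {3, 5, 7}
Tree: B1–B2, B2–B3, B1–B4, B2–B5, B1–B6
Every bag has size at most 3, so the width is 3 − 1 = 2 and tw(G) ≤ 2. On the other hand G contains the 3-clique {0, 1, 7}. A clique must lie in a single bag of any decomposition, so no decomposition can have width below 2. Therefore the treewidth is 2.

2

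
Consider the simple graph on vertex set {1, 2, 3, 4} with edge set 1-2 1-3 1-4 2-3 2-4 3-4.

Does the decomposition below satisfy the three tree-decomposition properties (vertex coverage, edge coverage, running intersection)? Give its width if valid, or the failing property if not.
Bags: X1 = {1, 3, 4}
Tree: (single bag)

No — vertex 2 appears in no bag.

A tree decomposition must satisfy three properties: every vertex lies in some bag; for every edge, both endpoints lie together in some bag; and for every vertex, the bags containing it form a connected subtree. Here vertex 2 appears in no bag, so the decomposition is invalid.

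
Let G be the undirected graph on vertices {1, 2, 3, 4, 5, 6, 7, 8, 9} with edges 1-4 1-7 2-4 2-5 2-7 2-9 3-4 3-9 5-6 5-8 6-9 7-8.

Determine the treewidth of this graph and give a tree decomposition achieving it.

Treewidth 3.
Bags: B1 = {1, 3, 4, 7}  B2 = {2, 3, 4, 7}  B3 = {2, 3, 7, 9}  B4 = {2, 7, 8, 9}  B5 = {2, 5, 8, 9}  B6 = {5, 6, 8, 9}
Tree: B1–B2, B2–B3, B3–B4, B4–B5, B5–B6

The largest bag has 4 vertices, giving width 3; this decomposition certifies tw(G) ≤ 3. For the lower bound: the 4 vertex sets {1,3,4}, {7}, {2}, {5,6,8,9} are disjoint, each induces a connected subgraph, and every pair is joined by at least one edge of G. Contracting each set to a single vertex therefore yields K_{4} as a minor, and since treewidth is minor-monotone, tw(G) ≥ tw(K_{4}) = 3. Combining the bounds, tw(G) = 3.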